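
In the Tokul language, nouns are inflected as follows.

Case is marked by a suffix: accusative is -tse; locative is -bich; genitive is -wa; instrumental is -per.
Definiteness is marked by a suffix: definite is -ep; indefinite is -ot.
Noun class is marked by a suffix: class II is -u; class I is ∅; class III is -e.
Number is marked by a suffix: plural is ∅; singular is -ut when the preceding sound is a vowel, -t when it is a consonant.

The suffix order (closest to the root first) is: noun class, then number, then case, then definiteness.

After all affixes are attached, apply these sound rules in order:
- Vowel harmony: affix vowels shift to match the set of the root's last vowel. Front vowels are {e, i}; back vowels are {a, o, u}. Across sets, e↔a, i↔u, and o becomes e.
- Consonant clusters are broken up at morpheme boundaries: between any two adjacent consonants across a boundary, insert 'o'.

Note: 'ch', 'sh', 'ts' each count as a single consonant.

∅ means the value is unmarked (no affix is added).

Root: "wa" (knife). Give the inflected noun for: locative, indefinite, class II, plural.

waubuchot

Attach noun class class II -u → wau.
number = plural: zero marking, form stays wau.
Attach case locative -bich → waubich.
Attach definiteness indefinite -ot → waubichot.
Apply vowel harmony: waubichot → waubuchot.
Epenthesis: no change.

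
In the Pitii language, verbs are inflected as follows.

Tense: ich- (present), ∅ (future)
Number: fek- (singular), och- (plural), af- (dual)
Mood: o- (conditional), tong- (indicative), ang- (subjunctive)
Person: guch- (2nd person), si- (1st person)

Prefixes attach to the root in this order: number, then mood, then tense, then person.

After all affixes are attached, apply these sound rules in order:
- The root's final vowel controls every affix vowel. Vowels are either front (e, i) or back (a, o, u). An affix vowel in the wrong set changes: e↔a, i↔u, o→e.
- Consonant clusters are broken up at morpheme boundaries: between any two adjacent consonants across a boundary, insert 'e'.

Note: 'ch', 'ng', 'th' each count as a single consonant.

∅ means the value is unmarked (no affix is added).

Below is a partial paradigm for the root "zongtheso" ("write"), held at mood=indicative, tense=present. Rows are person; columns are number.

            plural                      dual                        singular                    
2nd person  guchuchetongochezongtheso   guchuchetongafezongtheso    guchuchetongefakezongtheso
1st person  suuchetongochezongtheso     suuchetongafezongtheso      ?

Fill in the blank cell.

Attach number singular fek- → fekzongtheso.
Attach mood indicative tong- → tongfekzongtheso.
Attach tense present ich- → ichtongfekzongtheso.
Attach person 1st person si- → siichtongfekzongtheso.
Apply vowel harmony: siichtongfekzongtheso → suuchtongfakzongtheso.
Apply epenthesis: suuchtongfakzongtheso → suuchetongefakezongtheso.

suuchetongefakezongtheso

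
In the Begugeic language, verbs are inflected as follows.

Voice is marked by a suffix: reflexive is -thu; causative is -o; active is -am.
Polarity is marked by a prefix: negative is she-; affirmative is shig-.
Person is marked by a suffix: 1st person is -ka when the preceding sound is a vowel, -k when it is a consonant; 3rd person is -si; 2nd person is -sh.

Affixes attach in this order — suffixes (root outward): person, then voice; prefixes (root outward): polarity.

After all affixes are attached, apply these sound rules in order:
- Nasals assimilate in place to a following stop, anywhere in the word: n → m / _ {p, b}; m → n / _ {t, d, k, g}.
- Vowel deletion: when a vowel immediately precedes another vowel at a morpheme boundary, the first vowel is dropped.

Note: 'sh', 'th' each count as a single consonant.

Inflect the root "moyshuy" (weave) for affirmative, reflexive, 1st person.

Attach person 1st person -k (after consonant 'y') → moyshuyk.
Attach polarity affirmative shig- → shigmoyshuyk.
Attach voice reflexive -thu → shigmoyshuykthu.
Nasal assimilation: no change.
Vowel deletion: no change.

shigmoyshuykthu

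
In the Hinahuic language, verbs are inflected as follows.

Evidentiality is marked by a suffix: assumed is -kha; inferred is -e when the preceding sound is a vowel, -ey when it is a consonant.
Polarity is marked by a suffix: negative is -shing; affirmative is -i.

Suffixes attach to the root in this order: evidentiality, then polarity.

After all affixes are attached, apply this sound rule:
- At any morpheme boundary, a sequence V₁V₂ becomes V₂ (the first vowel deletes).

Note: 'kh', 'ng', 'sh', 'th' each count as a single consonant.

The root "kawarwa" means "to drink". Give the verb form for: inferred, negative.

kawarweshing

Attach evidentiality inferred -e (after vowel 'a') → kawarwae.
Attach polarity negative -shing → kawarwaeshing.
Apply vowel deletion: kawarwaeshing → kawarweshing.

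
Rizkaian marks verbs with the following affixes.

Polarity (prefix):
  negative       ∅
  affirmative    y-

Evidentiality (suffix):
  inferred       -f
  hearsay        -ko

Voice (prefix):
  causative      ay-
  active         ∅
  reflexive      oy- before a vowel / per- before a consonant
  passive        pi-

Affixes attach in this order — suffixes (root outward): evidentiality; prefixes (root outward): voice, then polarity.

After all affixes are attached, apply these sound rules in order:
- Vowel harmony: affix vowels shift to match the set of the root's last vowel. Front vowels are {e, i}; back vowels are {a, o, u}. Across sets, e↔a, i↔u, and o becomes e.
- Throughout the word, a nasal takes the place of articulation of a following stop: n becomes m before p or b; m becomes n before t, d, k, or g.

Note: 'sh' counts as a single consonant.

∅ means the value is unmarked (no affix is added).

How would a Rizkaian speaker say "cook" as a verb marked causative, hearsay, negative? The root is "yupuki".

eyyupukike

Attach voice causative ay- → ayyupuki.
polarity = negative: zero marking, form stays ayyupuki.
Attach evidentiality hearsay -ko → ayyupukiko.
Apply vowel harmony: ayyupukiko → eyyupukike.
Nasal assimilation: no change.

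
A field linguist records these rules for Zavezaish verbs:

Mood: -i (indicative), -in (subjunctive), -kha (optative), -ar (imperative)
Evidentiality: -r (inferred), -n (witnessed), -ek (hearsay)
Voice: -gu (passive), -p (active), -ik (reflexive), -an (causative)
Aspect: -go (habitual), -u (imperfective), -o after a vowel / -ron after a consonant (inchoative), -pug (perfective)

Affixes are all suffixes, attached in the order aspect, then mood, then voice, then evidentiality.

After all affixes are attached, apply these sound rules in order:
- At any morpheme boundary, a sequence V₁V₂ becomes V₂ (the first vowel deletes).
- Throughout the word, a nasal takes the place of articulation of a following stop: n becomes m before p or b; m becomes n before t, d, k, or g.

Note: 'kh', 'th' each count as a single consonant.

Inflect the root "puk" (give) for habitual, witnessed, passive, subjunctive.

Attach aspect habitual -go → pukgo.
Attach mood subjunctive -in → pukgoin.
Attach voice passive -gu → pukgoingu.
Attach evidentiality witnessed -n → pukgoingun.
Apply vowel deletion: pukgoingun → pukgingun.
Nasal assimilation: no change.

pukgingun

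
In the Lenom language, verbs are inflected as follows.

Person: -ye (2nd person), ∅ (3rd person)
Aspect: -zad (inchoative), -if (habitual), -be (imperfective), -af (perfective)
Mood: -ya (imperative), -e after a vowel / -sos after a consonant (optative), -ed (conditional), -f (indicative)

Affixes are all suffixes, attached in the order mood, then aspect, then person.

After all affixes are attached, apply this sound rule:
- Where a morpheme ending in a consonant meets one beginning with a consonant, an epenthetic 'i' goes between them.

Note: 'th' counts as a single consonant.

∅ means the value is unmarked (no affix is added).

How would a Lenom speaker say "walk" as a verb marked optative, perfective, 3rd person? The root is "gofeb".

Attach mood optative -sos (after consonant 'b') → gofebsos.
Attach aspect perfective -af → gofebsosaf.
person = 3rd person: zero marking, form stays gofebsosaf.
Apply epenthesis: gofebsosaf → gofebisosaf.

gofebisosaf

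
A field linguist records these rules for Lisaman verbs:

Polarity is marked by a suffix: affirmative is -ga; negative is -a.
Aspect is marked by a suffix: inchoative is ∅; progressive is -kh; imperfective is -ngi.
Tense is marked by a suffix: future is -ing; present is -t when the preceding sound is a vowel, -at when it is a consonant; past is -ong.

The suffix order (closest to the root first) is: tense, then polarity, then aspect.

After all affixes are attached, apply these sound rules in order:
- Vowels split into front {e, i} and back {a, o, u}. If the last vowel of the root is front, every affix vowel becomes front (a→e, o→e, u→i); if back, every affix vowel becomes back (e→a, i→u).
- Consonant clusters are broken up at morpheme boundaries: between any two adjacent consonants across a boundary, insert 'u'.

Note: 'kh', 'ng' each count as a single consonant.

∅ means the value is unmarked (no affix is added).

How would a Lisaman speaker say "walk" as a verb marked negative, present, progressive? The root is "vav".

vavatakh

Attach tense present -at (after consonant 'v') → vavat.
Attach polarity negative -a → vavata.
Attach aspect progressive -kh → vavatakh.
Vowel harmony: no change.
Epenthesis: no change.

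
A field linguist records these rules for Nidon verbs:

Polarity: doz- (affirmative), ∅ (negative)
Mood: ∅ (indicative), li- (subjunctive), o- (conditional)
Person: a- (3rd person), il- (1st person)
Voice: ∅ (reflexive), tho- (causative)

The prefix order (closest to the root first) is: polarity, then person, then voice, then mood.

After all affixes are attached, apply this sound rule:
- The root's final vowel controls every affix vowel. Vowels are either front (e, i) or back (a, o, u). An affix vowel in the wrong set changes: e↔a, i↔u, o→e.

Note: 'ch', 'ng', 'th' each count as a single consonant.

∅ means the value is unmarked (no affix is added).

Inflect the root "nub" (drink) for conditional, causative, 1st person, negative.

othoulnub

polarity = negative: zero marking, form stays nub.
Attach person 1st person il- → ilnub.
Attach voice causative tho- → thoilnub.
Attach mood conditional o- → othoilnub.
Apply vowel harmony: othoilnub → othoulnub.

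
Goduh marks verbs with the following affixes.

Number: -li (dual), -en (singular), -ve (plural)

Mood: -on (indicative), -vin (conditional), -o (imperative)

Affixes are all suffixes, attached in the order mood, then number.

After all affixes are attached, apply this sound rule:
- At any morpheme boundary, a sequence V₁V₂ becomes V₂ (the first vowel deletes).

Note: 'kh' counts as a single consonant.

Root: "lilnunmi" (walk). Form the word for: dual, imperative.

lilnunmoli

Attach mood imperative -o → lilnunmio.
Attach number dual -li → lilnunmioli.
Apply vowel deletion: lilnunmioli → lilnunmoli.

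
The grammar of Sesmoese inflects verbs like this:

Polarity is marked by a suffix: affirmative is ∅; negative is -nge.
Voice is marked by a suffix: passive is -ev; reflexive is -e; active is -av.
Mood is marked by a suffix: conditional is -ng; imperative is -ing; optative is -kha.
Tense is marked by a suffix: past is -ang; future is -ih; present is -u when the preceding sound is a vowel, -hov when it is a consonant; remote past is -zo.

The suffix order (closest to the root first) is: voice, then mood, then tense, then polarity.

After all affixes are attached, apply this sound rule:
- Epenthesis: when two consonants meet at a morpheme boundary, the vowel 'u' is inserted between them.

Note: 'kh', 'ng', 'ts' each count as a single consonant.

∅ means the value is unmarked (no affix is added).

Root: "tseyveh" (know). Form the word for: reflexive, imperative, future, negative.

Attach voice reflexive -e → tseyvehe.
Attach mood imperative -ing → tseyveheing.
Attach tense future -ih → tseyveheingih.
Attach polarity negative -nge → tseyveheingihnge.
Apply epenthesis: tseyveheingihnge → tseyveheingihunge.

tseyveheingihunge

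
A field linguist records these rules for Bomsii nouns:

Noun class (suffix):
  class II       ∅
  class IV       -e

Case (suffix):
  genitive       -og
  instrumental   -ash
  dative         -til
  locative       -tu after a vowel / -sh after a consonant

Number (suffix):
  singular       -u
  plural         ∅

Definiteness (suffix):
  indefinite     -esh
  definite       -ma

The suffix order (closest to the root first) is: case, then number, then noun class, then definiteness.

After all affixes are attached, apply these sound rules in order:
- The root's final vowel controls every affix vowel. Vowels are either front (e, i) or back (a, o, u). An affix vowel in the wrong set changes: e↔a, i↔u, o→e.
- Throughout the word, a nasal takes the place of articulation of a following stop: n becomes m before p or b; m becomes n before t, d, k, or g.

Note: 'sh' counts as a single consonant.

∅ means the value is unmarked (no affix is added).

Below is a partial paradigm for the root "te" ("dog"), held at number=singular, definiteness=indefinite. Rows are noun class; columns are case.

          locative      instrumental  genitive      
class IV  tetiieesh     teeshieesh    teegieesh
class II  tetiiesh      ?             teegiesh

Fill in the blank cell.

Attach case instrumental -ash → teash.
Attach number singular -u → teashu.
noun class = class II: zero marking, form stays teashu.
Attach definiteness indefinite -esh → teashuesh.
Apply vowel harmony: teashuesh → teeshiesh.
Nasal assimilation: no change.

teeshiesh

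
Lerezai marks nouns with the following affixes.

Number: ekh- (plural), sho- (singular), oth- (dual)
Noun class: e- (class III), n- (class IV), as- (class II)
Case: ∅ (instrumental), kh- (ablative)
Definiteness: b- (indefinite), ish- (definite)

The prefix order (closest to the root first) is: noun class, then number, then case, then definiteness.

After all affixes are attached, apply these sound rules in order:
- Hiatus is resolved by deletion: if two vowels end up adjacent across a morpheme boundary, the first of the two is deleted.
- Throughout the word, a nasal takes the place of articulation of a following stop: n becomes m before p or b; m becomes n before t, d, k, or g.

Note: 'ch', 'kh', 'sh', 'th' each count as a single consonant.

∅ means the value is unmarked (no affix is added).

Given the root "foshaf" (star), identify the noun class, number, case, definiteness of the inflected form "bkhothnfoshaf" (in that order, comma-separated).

Segment: b-kh-oth-n-foshaf.
noun class: n- → class IV.
number: oth- → dual.
case: kh- → ablative.
definiteness: b- → indefinite.

class IV, dual, ablative, indefinite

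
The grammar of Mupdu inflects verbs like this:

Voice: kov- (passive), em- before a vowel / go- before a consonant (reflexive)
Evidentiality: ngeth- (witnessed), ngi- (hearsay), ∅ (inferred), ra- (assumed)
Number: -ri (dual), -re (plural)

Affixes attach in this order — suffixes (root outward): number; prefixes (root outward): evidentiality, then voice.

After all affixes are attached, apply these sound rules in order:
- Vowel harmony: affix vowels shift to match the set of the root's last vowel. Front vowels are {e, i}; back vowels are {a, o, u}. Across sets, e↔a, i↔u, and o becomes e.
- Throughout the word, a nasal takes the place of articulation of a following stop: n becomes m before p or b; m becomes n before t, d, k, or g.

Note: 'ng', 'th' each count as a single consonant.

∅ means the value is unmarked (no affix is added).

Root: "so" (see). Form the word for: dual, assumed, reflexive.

Attach evidentiality assumed ra- → raso.
Attach number dual -ri → rasori.
Attach voice reflexive go- (before consonant 'r') → gorasori.
Apply vowel harmony: gorasori → gorasoru.
Nasal assimilation: no change.

gorasoru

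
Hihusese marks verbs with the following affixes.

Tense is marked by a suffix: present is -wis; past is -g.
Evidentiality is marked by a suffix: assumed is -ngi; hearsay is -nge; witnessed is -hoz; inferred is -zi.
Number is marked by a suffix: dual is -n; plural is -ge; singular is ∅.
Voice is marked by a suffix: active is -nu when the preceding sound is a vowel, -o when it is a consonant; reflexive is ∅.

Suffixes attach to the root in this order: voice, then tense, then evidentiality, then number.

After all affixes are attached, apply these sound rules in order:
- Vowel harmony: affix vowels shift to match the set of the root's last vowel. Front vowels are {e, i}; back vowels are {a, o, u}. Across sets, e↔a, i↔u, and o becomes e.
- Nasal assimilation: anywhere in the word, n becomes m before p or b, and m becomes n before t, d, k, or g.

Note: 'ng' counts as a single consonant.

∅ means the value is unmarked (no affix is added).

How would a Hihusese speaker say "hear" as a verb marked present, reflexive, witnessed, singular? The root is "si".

siwishez

voice = reflexive: zero marking, form stays si.
Attach tense present -wis → siwis.
Attach evidentiality witnessed -hoz → siwishoz.
number = singular: zero marking, form stays siwishoz.
Apply vowel harmony: siwishoz → siwishez.
Nasal assimilation: no change.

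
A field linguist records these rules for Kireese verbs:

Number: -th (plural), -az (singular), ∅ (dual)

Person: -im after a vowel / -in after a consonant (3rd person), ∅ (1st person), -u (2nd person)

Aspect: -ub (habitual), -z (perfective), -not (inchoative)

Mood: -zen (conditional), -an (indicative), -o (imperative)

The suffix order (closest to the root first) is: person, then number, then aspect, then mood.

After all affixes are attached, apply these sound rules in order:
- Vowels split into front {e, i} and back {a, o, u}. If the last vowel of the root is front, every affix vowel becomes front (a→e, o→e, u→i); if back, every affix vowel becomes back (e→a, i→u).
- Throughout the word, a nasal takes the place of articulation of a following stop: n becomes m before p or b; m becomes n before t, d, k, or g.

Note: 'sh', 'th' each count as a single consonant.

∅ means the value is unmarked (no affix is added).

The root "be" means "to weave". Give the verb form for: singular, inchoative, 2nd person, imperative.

beieznete

Attach person 2nd person -u → beu.
Attach number singular -az → beuaz.
Attach aspect inchoative -not → beuaznot.
Attach mood imperative -o → beuaznoto.
Apply vowel harmony: beuaznoto → beieznete.
Nasal assimilation: no change.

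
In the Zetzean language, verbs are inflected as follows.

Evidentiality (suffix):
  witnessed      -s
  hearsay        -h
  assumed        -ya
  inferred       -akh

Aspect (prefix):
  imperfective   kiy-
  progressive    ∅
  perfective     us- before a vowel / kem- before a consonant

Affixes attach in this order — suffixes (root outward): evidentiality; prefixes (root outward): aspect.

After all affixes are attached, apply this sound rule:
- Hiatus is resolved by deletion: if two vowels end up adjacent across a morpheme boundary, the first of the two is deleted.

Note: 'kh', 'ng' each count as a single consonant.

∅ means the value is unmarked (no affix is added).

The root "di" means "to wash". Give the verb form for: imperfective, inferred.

Attach aspect imperfective kiy- → kiydi.
Attach evidentiality inferred -akh → kiydiakh.
Apply vowel deletion: kiydiakh → kiydakh.

kiydakh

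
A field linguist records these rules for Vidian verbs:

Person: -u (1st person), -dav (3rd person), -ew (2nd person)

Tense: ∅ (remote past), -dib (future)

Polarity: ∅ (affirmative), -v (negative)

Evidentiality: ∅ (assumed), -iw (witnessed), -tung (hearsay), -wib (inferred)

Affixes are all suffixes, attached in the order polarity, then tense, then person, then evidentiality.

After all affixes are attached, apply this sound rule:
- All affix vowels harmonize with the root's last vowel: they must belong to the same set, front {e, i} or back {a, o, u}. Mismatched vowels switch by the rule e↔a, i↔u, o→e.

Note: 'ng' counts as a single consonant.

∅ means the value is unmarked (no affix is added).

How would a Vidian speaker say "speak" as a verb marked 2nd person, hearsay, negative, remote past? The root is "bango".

Attach polarity negative -v → bangov.
tense = remote past: zero marking, form stays bangov.
Attach person 2nd person -ew → bangovew.
Attach evidentiality hearsay -tung → bangovewtung.
Apply vowel harmony: bangovewtung → bangovawtung.

bangovawtung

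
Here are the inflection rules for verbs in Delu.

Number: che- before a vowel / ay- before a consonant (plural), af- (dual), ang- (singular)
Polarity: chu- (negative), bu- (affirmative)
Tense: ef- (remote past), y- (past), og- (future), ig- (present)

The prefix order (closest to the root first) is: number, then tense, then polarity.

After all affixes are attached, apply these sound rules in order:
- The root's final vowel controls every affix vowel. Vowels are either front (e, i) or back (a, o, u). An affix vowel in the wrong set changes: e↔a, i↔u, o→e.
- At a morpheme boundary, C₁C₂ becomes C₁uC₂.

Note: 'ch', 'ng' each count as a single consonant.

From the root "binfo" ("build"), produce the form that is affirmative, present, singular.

buugangubinfo

Attach number singular ang- → angbinfo.
Attach tense present ig- → igangbinfo.
Attach polarity affirmative bu- → buigangbinfo.
Apply vowel harmony: buigangbinfo → buugangbinfo.
Apply epenthesis: buugangbinfo → buugangubinfo.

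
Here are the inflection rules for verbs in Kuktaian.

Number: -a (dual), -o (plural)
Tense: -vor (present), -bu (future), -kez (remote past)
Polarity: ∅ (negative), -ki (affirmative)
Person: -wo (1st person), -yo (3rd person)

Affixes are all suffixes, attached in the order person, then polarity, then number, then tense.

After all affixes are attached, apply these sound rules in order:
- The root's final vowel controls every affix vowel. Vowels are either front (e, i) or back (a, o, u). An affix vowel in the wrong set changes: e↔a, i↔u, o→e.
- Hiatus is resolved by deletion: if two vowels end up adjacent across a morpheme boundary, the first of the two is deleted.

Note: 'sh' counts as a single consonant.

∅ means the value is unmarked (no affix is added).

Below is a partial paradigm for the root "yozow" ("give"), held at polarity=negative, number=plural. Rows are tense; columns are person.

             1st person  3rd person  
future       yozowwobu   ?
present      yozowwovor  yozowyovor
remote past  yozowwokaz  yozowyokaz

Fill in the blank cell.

yozowyobu

Attach person 3rd person -yo → yozowyo.
polarity = negative: zero marking, form stays yozowyo.
Attach number plural -o → yozowyoo.
Attach tense future -bu → yozowyoobu.
Vowel harmony: no change.
Apply vowel deletion: yozowyoobu → yozowyobu.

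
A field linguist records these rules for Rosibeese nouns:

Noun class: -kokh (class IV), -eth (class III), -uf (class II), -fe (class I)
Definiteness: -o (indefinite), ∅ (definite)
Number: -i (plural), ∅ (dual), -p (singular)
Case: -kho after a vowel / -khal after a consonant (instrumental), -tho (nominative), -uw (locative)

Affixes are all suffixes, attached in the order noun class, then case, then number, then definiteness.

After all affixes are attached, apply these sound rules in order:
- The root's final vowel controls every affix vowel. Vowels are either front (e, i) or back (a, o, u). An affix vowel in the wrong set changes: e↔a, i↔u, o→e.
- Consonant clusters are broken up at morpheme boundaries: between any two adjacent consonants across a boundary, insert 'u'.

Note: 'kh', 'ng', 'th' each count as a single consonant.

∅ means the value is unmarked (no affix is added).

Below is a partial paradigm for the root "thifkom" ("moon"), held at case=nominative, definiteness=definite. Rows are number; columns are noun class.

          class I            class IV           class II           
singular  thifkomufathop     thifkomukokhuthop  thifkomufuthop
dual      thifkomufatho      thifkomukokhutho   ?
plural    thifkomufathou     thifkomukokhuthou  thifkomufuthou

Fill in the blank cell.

Attach noun class class II -uf → thifkomuf.
Attach case nominative -tho → thifkomuftho.
number = dual: zero marking, form stays thifkomuftho.
definiteness = definite: zero marking, form stays thifkomuftho.
Vowel harmony: no change.
Apply epenthesis: thifkomuftho → thifkomufutho.

thifkomufutho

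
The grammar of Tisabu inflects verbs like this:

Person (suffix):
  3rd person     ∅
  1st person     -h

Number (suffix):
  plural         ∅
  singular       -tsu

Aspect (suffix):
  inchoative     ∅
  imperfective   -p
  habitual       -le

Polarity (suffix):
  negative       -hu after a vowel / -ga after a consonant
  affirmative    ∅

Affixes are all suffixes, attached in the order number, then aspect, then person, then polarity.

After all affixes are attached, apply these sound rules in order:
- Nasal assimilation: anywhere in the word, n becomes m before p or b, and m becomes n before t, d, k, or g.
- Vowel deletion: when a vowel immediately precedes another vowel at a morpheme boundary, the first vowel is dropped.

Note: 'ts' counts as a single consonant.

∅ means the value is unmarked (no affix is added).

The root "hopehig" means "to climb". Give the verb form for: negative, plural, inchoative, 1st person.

hopehighga

number = plural: zero marking, form stays hopehig.
aspect = inchoative: zero marking, form stays hopehig.
Attach person 1st person -h → hopehigh.
Attach polarity negative -ga (after consonant 'h') → hopehighga.
Nasal assimilation: no change.
Vowel deletion: no change.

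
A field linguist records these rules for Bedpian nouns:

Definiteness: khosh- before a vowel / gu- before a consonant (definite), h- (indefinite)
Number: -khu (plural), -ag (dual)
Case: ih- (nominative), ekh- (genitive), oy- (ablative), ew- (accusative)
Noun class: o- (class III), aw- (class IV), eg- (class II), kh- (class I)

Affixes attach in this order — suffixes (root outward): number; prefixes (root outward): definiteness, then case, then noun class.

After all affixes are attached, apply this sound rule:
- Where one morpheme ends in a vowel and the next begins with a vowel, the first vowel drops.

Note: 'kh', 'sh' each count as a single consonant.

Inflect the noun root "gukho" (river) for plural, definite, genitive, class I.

khekhgugukhokhu

Attach number plural -khu → gukhokhu.
Attach definiteness definite gu- (before consonant 'g') → gugukhokhu.
Attach case genitive ekh- → ekhgugukhokhu.
Attach noun class class I kh- → khekhgugukhokhu.
Vowel deletion: no change.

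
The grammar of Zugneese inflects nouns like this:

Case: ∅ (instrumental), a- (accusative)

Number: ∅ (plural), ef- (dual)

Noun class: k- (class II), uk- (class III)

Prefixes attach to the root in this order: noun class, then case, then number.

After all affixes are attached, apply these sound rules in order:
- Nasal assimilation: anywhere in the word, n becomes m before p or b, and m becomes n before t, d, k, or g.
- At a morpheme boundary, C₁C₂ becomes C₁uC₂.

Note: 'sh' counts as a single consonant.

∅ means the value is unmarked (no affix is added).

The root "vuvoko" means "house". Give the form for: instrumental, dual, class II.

Attach noun class class II k- → kvuvoko.
case = instrumental: zero marking, form stays kvuvoko.
Attach number dual ef- → efkvuvoko.
Nasal assimilation: no change.
Apply epenthesis: efkvuvoko → efukuvuvoko.

efukuvuvoko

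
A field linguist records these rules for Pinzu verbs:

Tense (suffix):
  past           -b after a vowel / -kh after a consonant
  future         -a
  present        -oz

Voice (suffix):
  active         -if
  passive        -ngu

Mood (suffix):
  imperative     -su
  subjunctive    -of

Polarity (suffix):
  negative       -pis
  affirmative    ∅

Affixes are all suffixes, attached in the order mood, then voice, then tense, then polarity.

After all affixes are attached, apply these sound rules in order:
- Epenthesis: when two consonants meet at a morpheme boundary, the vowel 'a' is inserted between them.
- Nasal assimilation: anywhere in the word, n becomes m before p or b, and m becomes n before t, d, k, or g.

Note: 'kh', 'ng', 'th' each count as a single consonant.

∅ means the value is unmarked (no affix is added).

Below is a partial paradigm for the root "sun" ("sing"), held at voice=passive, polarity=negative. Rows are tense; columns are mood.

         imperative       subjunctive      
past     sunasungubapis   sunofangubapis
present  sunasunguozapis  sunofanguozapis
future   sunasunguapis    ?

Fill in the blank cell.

Attach mood subjunctive -of → sunof.
Attach voice passive -ngu → sunofngu.
Attach tense future -a → sunofngua.
Attach polarity negative -pis → sunofnguapis.
Apply epenthesis: sunofnguapis → sunofanguapis.
Nasal assimilation: no change.

sunofanguapis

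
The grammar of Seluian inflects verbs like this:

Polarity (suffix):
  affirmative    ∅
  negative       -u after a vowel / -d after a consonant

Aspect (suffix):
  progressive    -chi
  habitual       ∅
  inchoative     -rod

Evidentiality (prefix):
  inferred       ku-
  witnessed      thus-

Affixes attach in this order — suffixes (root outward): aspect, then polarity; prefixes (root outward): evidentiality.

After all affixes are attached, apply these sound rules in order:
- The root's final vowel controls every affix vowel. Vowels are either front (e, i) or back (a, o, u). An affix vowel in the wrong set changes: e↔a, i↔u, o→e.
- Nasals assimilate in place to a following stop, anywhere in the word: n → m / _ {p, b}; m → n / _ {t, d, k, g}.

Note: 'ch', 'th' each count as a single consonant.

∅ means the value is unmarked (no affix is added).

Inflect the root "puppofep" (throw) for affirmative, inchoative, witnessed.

Attach aspect inchoative -rod → puppofeprod.
polarity = affirmative: zero marking, form stays puppofeprod.
Attach evidentiality witnessed thus- → thuspuppofeprod.
Apply vowel harmony: thuspuppofeprod → thispuppofepred.
Nasal assimilation: no change.

thispuppofepred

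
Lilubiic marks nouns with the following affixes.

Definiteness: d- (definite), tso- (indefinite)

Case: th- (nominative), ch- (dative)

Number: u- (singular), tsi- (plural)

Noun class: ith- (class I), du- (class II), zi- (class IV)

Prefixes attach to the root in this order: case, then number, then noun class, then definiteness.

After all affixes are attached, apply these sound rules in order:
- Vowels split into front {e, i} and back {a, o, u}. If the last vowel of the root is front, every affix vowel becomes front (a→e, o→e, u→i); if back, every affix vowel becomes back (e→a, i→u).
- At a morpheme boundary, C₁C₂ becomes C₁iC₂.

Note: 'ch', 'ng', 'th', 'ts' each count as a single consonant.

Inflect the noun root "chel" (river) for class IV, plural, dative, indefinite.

tsezitsichichel

Attach case dative ch- → chchel.
Attach number plural tsi- → tsichchel.
Attach noun class class IV zi- → zitsichchel.
Attach definiteness indefinite tso- → tsozitsichchel.
Apply vowel harmony: tsozitsichchel → tsezitsichchel.
Apply epenthesis: tsezitsichchel → tsezitsichichel.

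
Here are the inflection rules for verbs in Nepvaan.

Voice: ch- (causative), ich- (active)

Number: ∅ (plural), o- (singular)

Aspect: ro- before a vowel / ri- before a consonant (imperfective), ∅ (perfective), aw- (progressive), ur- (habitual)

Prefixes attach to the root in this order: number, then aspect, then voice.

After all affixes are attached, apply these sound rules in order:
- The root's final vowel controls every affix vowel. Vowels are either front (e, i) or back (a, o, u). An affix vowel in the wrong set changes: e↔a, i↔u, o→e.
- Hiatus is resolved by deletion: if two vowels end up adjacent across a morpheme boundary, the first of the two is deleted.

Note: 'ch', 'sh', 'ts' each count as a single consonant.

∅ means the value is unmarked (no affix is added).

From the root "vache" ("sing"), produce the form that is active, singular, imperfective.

Attach number singular o- → ovache.
Attach aspect imperfective ro- (before vowel 'o') → roovache.
Attach voice active ich- → ichroovache.
Apply vowel harmony: ichroovache → ichreevache.
Apply vowel deletion: ichreevache → ichrevache.

ichrevache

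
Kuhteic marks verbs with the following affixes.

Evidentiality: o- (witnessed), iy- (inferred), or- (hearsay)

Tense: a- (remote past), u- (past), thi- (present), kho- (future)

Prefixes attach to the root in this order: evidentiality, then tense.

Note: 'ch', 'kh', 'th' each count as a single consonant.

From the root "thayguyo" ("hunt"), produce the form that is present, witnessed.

thiothayguyo

Attach evidentiality witnessed o- → othayguyo.
Attach tense present thi- → thiothayguyo.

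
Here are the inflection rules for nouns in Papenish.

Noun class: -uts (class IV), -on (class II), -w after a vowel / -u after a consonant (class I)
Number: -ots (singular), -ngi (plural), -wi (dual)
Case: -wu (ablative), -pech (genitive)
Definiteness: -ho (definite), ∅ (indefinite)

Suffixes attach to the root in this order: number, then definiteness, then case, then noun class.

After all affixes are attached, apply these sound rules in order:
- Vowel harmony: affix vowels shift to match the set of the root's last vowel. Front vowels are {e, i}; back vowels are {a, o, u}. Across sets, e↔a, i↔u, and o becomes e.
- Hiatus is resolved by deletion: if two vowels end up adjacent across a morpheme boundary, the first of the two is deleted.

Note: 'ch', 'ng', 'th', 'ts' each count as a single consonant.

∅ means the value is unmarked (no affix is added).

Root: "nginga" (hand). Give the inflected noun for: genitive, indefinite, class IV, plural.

Attach number plural -ngi → ngingangi.
definiteness = indefinite: zero marking, form stays ngingangi.
Attach case genitive -pech → ngingangipech.
Attach noun class class IV -uts → ngingangipechuts.
Apply vowel harmony: ngingangipechuts → ngingangupachuts.
Vowel deletion: no change.

ngingangupachuts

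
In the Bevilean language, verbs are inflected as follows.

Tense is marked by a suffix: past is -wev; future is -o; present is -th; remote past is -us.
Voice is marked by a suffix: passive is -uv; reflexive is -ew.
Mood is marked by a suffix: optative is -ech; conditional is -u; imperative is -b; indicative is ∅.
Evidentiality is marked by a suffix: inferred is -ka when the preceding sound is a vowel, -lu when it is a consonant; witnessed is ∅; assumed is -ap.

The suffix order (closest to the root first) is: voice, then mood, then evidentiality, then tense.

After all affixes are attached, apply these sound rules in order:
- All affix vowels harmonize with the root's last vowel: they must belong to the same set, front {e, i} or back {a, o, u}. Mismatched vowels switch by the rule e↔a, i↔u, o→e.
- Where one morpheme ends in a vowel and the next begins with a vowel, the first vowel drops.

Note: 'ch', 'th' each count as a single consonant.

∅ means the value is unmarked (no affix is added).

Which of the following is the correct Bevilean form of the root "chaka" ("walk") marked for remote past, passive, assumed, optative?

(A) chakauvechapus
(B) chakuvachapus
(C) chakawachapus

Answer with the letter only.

B

Attach voice passive -uv → chakauv.
Attach mood optative -ech → chakauvech.
Attach evidentiality assumed -ap → chakauvechap.
Attach tense remote past -us → chakauvechapus.
Apply vowel harmony: chakauvechapus → chakauvachapus.
Apply vowel deletion: chakauvachapus → chakuvachapus.
So the correct form is chakuvachapus, option (B).
(C) chakawachapus is wrong: it uses reflexive instead of passive for voice.
(A) chakauvechapus is wrong: it fails to apply the sound rule(s).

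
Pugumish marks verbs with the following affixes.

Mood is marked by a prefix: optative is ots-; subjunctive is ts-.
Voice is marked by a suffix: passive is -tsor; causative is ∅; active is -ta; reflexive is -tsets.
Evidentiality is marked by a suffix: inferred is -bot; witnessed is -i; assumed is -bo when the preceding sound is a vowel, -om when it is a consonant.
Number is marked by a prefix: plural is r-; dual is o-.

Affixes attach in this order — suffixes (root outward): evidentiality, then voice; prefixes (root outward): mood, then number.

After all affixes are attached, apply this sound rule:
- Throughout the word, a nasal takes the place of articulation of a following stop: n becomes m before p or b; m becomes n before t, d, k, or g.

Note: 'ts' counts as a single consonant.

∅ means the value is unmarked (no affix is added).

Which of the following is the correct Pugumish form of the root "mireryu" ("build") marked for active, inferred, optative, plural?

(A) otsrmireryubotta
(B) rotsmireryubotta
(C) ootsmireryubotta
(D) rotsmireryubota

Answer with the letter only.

B

Attach evidentiality inferred -bot → mireryubot.
Attach mood optative ots- → otsmireryubot.
Attach number plural r- → rotsmireryubot.
Attach voice active -ta → rotsmireryubotta.
Nasal assimilation: no change.
So the correct form is rotsmireryubotta, option (B).
(D) rotsmireryubota is wrong: it uses assumed instead of inferred for evidentiality.
(C) ootsmireryubotta is wrong: it uses dual instead of plural for number.
(A) otsrmireryubotta is wrong: it has the affixes in the wrong order.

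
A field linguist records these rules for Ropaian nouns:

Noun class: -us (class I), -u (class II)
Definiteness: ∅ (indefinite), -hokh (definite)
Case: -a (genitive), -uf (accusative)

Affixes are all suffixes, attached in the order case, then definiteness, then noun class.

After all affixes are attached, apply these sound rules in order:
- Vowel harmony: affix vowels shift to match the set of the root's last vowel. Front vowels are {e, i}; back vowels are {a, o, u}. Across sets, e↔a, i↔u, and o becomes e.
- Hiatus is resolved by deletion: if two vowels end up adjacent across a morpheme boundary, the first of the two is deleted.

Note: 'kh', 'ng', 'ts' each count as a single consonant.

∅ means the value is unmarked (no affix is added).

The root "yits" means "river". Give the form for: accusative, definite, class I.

Attach case accusative -uf → yitsuf.
Attach definiteness definite -hokh → yitsufhokh.
Attach noun class class I -us → yitsufhokhus.
Apply vowel harmony: yitsufhokhus → yitsifhekhis.
Vowel deletion: no change.

yitsifhekhis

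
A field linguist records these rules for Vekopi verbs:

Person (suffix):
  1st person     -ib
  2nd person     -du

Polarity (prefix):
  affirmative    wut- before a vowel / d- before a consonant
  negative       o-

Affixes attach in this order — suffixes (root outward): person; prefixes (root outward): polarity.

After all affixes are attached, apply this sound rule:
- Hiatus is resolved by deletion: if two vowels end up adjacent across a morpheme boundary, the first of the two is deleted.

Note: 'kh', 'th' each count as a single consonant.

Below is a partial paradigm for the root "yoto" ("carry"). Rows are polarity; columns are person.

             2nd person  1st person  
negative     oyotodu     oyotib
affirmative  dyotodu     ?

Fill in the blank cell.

Attach person 1st person -ib → yotoib.
Attach polarity affirmative d- (before consonant 'y') → dyotoib.
Apply vowel deletion: dyotoib → dyotib.

dyotib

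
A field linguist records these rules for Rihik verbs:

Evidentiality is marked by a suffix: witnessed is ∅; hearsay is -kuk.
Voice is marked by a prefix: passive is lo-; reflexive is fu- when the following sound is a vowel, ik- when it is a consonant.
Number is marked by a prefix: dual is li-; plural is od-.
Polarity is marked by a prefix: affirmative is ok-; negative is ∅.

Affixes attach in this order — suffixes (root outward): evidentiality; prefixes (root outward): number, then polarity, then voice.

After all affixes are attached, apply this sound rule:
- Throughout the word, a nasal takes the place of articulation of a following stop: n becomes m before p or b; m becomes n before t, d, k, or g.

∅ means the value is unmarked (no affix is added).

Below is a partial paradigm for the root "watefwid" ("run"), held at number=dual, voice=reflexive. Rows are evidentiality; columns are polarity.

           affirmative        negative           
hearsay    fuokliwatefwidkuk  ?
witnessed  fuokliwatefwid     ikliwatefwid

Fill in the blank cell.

Attach number dual li- → liwatefwid.
Attach evidentiality hearsay -kuk → liwatefwidkuk.
polarity = negative: zero marking, form stays liwatefwidkuk.
Attach voice reflexive ik- (before consonant 'l') → ikliwatefwidkuk.
Nasal assimilation: no change.

ikliwatefwidkuk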